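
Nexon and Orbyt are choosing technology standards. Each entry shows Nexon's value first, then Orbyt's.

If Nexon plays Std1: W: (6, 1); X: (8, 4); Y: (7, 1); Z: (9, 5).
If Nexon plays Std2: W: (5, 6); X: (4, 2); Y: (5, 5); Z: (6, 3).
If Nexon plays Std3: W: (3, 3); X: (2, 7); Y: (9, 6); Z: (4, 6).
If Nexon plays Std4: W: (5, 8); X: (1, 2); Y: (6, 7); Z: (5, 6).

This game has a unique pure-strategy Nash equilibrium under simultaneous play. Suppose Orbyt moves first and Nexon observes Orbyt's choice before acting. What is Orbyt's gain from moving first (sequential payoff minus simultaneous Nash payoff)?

1

Work backward from Nexon's decision.
- W → Nexon plays Std1 (best of 6, 5, 3, 5); Orbyt gets 1.
- X → Nexon plays Std1 (best of 8, 4, 2, 1); Orbyt gets 4.
- Y → Nexon plays Std3 (best of 7, 5, 9, 6); Orbyt gets 6.
- Z → Nexon plays Std1 (best of 9, 6, 4, 5); Orbyt gets 5.
Orbyt's induced payoffs are 1, 4, 6, 5, so Orbyt commits to Y. Subgame-perfect outcome: (Std3, Y) with payoffs (9, 6).
Under simultaneous play:
Nexon's best replies: W→Std1; X→Std1; Y→Std3; Z→Std1.
Orbyt's best replies: Std1→Z; Std2→W; Std3→X; Std4→W.
Only (Std1, Z) has each player best-responding; Nash payoffs (9, 5).
Orbyt's commitment gain: 6 − 5 = 1.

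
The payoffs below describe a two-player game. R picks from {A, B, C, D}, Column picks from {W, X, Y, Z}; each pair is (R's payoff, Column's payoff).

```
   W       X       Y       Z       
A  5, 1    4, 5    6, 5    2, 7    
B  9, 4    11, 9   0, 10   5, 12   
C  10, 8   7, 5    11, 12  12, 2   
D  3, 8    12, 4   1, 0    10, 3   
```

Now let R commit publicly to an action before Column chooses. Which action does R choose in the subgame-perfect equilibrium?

Work backward from Column's decision.
- A: BR = Z, leader payoff 2.
- B: BR = Z, leader payoff 5.
- C: BR = Y, leader payoff 11.
- D: BR = W, leader payoff 3.
Maximizing over 2, 5, 11, 3, R chooses C. Subgame-perfect outcome: (C, Y) with payoffs (11, 12).

C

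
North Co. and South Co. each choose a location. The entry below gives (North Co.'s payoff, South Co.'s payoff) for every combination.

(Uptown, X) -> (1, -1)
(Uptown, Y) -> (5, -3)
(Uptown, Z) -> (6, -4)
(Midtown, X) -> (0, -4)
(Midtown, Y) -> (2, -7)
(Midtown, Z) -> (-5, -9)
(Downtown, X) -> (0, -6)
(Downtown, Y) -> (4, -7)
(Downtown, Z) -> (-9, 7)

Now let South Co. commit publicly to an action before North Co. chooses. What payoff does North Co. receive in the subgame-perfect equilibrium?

Backward induction with South Co. moving first.
- X: BR = Uptown, leader payoff -1.
- Y: BR = Uptown, leader payoff -3.
- Z: BR = Uptown, leader payoff -4.
Maximizing over -1, -3, -4, South Co. chooses X. Subgame-perfect outcome: (Uptown, X) with payoffs (1, -1).

1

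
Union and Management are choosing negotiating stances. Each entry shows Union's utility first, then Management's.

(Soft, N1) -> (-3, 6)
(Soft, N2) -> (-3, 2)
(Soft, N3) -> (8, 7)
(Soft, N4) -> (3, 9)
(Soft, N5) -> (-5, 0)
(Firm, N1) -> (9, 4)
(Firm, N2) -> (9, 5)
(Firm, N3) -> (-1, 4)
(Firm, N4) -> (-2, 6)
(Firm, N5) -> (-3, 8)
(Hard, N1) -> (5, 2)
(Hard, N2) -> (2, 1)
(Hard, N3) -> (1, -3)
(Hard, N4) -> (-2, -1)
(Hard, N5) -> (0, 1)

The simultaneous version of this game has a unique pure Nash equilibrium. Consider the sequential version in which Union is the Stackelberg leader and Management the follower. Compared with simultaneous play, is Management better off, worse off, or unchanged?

Backward induction with Union moving first.
- Soft: BR = N4, leader payoff 3.
- Firm: BR = N5, leader payoff -3.
- Hard: BR = N1, leader payoff 5.
Union's induced payoffs are 3, -3, 5, so Union commits to Hard. Subgame-perfect outcome: (Hard, N1) with payoffs (5, 2).
Under simultaneous play:
Union's best replies: N1→Firm; N2→Firm; N3→Soft; N4→Soft; N5→Hard.
Management's best replies: Soft→N4; Firm→N5; Hard→N1.
Only (Soft, N4) has each player best-responding; Nash payoffs (3, 9).
Management earns 2 sequentially versus 9 at the Nash outcome: worse off.

worse off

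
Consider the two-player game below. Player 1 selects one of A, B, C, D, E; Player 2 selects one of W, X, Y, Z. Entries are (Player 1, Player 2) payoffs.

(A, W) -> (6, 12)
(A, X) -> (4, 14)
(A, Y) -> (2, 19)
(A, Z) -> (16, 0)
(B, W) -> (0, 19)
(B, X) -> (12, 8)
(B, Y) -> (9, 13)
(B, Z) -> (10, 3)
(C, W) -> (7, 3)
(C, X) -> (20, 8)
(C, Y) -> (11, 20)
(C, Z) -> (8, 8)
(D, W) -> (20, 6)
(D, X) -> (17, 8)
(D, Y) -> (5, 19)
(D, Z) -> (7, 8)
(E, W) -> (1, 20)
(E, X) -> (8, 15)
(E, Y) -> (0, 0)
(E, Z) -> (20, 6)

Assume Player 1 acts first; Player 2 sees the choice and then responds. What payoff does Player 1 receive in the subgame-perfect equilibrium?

Work backward from Player 2's decision.
- A: BR = Y, leader payoff 2.
- B: BR = W, leader payoff 0.
- C: BR = Y, leader payoff 11.
- D: BR = Y, leader payoff 5.
- E: BR = W, leader payoff 1.
Maximizing over 2, 0, 11, 5, 1, Player 1 chooses C. Subgame-perfect outcome: (C, Y) with payoffs (11, 20).

11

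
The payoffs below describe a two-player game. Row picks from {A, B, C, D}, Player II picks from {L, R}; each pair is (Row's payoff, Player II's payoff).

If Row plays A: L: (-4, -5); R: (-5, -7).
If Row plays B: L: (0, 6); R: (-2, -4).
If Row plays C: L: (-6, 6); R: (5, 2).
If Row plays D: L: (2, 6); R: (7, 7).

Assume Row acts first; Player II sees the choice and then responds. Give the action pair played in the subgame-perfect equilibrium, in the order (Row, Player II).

Solve by backward induction (Row leads).
- A: Player II compares -5, -7 and picks L; Row would get -4.
- B: Player II compares 6, -4 and picks L; Row would get 0.
- C: Player II compares 6, 2 and picks L; Row would get -6.
- D: Player II compares 6, 7 and picks R; Row would get 7.
Among -4, 0, -6, 7, the best is 7 at D. Subgame-perfect outcome: (D, R) with payoffs (7, 7).

(D, R)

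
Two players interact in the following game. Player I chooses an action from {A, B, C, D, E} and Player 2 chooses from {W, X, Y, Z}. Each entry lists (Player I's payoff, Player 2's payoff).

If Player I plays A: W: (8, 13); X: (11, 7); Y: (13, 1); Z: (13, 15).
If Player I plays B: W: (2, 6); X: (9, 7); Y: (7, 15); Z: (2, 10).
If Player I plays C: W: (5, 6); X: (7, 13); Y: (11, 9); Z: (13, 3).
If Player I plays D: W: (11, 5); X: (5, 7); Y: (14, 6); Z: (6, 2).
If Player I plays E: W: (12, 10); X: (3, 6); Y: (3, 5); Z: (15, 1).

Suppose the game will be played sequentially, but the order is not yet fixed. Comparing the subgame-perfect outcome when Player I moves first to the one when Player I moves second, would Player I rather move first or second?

first

If Player I leads: Player 2's best replies are A→Z, B→Y, C→X, D→X, E→W; Player I's induced payoffs 13, 7, 7, 5, 12; outcome (A, Z), payoffs (13, 15).
If Player 2 leads: Player I's best replies are W→E, X→A, Y→D, Z→E; Player 2's induced payoffs 10, 7, 6, 1; outcome (E, W), payoffs (12, 10).
Player I gets 13 moving first and 12 moving second, so Player I prefers to move first.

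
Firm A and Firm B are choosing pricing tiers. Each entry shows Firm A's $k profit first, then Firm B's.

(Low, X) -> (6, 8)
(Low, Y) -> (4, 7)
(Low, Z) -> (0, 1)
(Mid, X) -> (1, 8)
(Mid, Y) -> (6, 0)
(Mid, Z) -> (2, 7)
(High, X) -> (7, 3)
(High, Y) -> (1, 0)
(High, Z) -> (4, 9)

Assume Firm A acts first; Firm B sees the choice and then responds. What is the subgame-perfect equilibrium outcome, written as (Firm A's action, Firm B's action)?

(Low, X)

Work backward from Firm B's decision.
- Low: BR = X, leader payoff 6.
- Mid: BR = X, leader payoff 1.
- High: BR = Z, leader payoff 4.
Maximizing over 6, 1, 4, Firm A chooses Low. Subgame-perfect outcome: (Low, X) with payoffs (6, 8).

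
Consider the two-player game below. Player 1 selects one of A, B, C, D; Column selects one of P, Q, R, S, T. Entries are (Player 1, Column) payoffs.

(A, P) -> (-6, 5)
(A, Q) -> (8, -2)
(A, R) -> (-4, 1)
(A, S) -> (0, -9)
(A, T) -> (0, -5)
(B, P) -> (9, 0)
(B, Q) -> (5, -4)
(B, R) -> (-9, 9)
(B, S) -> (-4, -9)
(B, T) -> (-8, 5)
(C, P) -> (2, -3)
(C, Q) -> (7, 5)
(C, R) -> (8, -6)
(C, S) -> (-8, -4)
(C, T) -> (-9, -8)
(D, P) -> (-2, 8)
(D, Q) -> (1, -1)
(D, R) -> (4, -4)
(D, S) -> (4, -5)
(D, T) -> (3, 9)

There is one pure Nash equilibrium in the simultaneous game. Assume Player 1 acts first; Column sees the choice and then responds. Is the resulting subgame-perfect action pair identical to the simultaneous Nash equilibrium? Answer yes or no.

no

Work backward from Column's decision.
- A: BR = P, leader payoff -6.
- B: BR = R, leader payoff -9.
- C: BR = Q, leader payoff 7.
- D: BR = T, leader payoff 3.
Among -6, -9, 7, 3, the best is 7 at C. Subgame-perfect outcome: (C, Q) with payoffs (7, 5).
Now find the simultaneous Nash equilibrium.
Player 1's best replies: P→B; Q→A; R→C; S→D; T→D.
Column's best replies: A→P; B→R; C→Q; D→T.
The unique mutual best reply is (D, T), giving (3, 9).
Sequential outcome (C, Q) differs from the Nash profile (D, T).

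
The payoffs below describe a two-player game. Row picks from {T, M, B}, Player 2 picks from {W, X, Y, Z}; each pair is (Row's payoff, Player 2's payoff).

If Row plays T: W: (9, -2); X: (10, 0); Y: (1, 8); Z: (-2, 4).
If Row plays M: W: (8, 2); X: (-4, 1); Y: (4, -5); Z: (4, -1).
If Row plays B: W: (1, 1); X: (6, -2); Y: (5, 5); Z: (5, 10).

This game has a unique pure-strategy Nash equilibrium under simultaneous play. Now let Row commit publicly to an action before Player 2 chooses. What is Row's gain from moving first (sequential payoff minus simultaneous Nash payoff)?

Player 2 best-responds to each possible Row move:
- T: BR = Y, leader payoff 1.
- M: BR = W, leader payoff 8.
- B: BR = Z, leader payoff 5.
Row's induced payoffs are 1, 8, 5, so Row commits to M. Subgame-perfect outcome: (M, W) with payoffs (8, 2).
Under simultaneous play:
Row's best replies: W→T; X→T; Y→B; Z→B.
Player 2's best replies: T→Y; M→W; B→Z.
The unique mutual best reply is (B, Z), giving (5, 10).
Row's commitment gain: 8 − 5 = 3.

3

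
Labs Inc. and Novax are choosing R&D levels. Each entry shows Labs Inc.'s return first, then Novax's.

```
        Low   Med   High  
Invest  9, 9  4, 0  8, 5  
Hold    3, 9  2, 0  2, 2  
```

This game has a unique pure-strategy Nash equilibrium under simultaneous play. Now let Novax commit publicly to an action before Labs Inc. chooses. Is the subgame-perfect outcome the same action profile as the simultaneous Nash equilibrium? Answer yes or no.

Solve by backward induction (Novax leads).
- Low: Labs Inc. compares 9, 3 and picks Invest; Novax would get 9.
- Med: Labs Inc. compares 4, 2 and picks Invest; Novax would get 0.
- High: Labs Inc. compares 8, 2 and picks Invest; Novax would get 5.
Novax's induced payoffs are 9, 0, 5, so Novax commits to Low. Subgame-perfect outcome: (Invest, Low) with payoffs (9, 9).
For the simultaneous game, intersect best replies.
Labs Inc.'s best replies: Low→Invest; Med→Invest; High→Invest.
Novax's best replies: Invest→Low; Hold→Low.
Only (Invest, Low) has each player best-responding; Nash payoffs (9, 9).
Sequential outcome (Invest, Low) coincides with the Nash profile (Invest, Low).

yes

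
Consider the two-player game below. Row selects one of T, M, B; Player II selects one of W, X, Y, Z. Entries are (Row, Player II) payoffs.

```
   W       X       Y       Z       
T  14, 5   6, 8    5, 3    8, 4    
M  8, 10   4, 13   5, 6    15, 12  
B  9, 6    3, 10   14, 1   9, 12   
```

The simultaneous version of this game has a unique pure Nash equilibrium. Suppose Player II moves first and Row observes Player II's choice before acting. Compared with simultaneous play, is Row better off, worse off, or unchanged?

Backward induction with Player II moving first.
- W: Row compares 14, 8, 9 and picks T; Player II would get 5.
- X: Row compares 6, 4, 3 and picks T; Player II would get 8.
- Y: Row compares 5, 5, 14 and picks B; Player II would get 1.
- Z: Row compares 8, 15, 9 and picks M; Player II would get 12.
Among 5, 8, 1, 12, the best is 12 at Z. Subgame-perfect outcome: (M, Z) with payoffs (15, 12).
For the simultaneous game, intersect best replies.
Row's best replies: W→T; X→T; Y→B; Z→M.
Player II's best replies: T→X; M→X; B→Z.
The unique mutual best reply is (T, X), giving (6, 8).
Row earns 15 sequentially versus 6 at the Nash outcome: better off.

better off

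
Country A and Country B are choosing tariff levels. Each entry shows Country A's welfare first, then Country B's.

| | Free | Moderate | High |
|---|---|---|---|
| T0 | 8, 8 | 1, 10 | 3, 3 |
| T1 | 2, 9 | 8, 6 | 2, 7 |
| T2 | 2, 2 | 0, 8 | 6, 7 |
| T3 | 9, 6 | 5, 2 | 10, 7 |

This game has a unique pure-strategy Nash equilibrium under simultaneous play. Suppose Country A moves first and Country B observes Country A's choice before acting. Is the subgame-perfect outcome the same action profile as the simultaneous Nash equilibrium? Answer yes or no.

Solve by backward induction (Country A leads).
- T0 → Country B plays Moderate (best of 8, 10, 3); Country A gets 1.
- T1 → Country B plays Free (best of 9, 6, 7); Country A gets 2.
- T2 → Country B plays Moderate (best of 2, 8, 7); Country A gets 0.
- T3 → Country B plays High (best of 6, 2, 7); Country A gets 10.
Country A's induced payoffs are 1, 2, 0, 10, so Country A commits to T3. Subgame-perfect outcome: (T3, High) with payoffs (10, 7).
For the simultaneous game, intersect best replies.
Country A's best replies: Free→T3; Moderate→T1; High→T3.
Country B's best replies: T0→Moderate; T1→Free; T2→Moderate; T3→High.
The unique mutual best reply is (T3, High), giving (10, 7).
Sequential outcome (T3, High) coincides with the Nash profile (T3, High).

yes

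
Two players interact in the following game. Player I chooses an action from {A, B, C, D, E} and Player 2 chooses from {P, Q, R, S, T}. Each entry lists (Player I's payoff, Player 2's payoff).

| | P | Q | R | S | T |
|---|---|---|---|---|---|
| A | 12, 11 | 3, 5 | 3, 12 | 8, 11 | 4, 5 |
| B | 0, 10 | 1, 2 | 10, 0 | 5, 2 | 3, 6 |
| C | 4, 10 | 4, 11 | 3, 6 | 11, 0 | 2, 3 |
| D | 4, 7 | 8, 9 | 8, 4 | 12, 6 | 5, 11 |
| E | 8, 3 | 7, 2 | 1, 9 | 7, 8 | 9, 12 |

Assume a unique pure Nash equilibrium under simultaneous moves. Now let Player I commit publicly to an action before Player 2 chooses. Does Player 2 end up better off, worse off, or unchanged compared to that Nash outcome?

unchanged

Work backward from Player 2's decision.
- A: BR = R, leader payoff 3.
- B: BR = P, leader payoff 0.
- C: BR = Q, leader payoff 4.
- D: BR = T, leader payoff 5.
- E: BR = T, leader payoff 9.
Maximizing over 3, 0, 4, 5, 9, Player I chooses E. Subgame-perfect outcome: (E, T) with payoffs (9, 12).
Under simultaneous play:
Player I's best replies: P→A; Q→D; R→B; S→D; T→E.
Player 2's best replies: A→R; B→P; C→Q; D→T; E→T.
The unique mutual best reply is (E, T), giving (9, 12).
Player 2 earns 12 sequentially versus 12 at the Nash outcome: unchanged.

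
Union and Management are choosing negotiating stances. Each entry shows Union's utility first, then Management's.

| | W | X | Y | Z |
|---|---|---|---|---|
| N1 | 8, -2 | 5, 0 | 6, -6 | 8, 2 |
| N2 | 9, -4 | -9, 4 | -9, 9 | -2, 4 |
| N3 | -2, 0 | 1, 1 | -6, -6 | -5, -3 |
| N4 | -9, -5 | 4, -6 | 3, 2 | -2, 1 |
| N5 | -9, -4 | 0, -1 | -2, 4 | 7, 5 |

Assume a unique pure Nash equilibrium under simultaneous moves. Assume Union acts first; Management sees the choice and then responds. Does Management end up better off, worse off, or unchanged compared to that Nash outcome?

Backward induction with Union moving first.
- N1: BR = Z, leader payoff 8.
- N2: BR = Y, leader payoff -9.
- N3: BR = X, leader payoff 1.
- N4: BR = Y, leader payoff 3.
- N5: BR = Z, leader payoff 7.
Union's induced payoffs are 8, -9, 1, 3, 7, so Union commits to N1. Subgame-perfect outcome: (N1, Z) with payoffs (8, 2).
Now find the simultaneous Nash equilibrium.
Union's best replies: W→N2; X→N1; Y→N1; Z→N1.
Management's best replies: N1→Z; N2→Y; N3→X; N4→Y; N5→Z.
The unique mutual best reply is (N1, Z), giving (8, 2).
Management earns 2 sequentially versus 2 at the Nash outcome: unchanged.

unchanged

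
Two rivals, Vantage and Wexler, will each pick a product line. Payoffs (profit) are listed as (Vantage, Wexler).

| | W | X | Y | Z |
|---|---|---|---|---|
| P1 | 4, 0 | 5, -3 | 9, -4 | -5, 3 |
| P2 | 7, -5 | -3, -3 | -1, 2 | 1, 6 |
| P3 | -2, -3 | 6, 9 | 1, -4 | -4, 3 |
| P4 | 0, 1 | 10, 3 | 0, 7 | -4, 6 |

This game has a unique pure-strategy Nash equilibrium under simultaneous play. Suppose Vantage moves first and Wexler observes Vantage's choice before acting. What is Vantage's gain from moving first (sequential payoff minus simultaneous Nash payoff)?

5

Work backward from Wexler's decision.
- P1 → Wexler plays Z (best of 0, -3, -4, 3); Vantage gets -5.
- P2 → Wexler plays Z (best of -5, -3, 2, 6); Vantage gets 1.
- P3 → Wexler plays X (best of -3, 9, -4, 3); Vantage gets 6.
- P4 → Wexler plays Y (best of 1, 3, 7, 6); Vantage gets 0.
Vantage's induced payoffs are -5, 1, 6, 0, so Vantage commits to P3. Subgame-perfect outcome: (P3, X) with payoffs (6, 9).
Now find the simultaneous Nash equilibrium.
Vantage's best replies: W→P2; X→P4; Y→P1; Z→P2.
Wexler's best replies: P1→Z; P2→Z; P3→X; P4→Y.
Only (P2, Z) has each player best-responding; Nash payoffs (1, 6).
Vantage's commitment gain: 6 − 1 = 5.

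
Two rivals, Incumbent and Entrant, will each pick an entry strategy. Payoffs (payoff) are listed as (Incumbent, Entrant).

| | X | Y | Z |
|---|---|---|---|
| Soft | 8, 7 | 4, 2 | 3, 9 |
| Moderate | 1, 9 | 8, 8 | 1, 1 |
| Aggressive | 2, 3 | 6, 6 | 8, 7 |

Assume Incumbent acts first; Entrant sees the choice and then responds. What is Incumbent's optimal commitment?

Aggressive

Solve by backward induction (Incumbent leads).
- Soft → Entrant plays Z (best of 7, 2, 9); Incumbent gets 3.
- Moderate → Entrant plays X (best of 9, 8, 1); Incumbent gets 1.
- Aggressive → Entrant plays Z (best of 3, 6, 7); Incumbent gets 8.
Incumbent's induced payoffs are 3, 1, 8, so Incumbent commits to Aggressive. Subgame-perfect outcome: (Aggressive, Z) with payoffs (8, 7).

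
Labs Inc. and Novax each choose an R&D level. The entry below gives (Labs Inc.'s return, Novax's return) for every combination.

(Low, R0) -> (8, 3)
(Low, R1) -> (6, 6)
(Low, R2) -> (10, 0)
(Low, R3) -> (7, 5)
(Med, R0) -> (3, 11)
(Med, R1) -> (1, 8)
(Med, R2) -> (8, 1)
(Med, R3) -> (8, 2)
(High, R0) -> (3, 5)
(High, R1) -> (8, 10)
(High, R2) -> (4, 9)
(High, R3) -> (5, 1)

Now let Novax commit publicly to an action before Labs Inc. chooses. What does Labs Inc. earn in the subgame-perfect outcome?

Labs Inc. best-responds to each possible Novax move:
- R0 → Labs Inc. plays Low (best of 8, 3, 3); Novax gets 3.
- R1 → Labs Inc. plays High (best of 6, 1, 8); Novax gets 10.
- R2 → Labs Inc. plays Low (best of 10, 8, 4); Novax gets 0.
- R3 → Labs Inc. plays Med (best of 7, 8, 5); Novax gets 2.
Among 3, 10, 0, 2, the best is 10 at R1. Subgame-perfect outcome: (High, R1) with payoffs (8, 10).

8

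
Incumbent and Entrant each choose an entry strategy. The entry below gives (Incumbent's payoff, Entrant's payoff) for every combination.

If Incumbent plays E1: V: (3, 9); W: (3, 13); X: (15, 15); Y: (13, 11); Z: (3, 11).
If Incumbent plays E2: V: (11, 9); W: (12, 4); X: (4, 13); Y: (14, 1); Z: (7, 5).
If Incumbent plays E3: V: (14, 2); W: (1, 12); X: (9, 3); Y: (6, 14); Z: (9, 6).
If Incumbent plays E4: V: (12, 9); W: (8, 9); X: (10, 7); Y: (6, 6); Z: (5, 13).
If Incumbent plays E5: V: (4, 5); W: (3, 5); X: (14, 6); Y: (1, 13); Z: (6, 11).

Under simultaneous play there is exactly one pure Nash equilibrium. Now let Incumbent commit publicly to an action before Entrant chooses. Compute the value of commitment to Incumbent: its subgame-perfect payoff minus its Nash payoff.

Work backward from Entrant's decision.
- E1 → Entrant plays X (best of 9, 13, 15, 11, 11); Incumbent gets 15.
- E2 → Entrant plays X (best of 9, 4, 13, 1, 5); Incumbent gets 4.
- E3 → Entrant plays Y (best of 2, 12, 3, 14, 6); Incumbent gets 6.
- E4 → Entrant plays Z (best of 9, 9, 7, 6, 13); Incumbent gets 5.
- E5 → Entrant plays Y (best of 5, 5, 6, 13, 11); Incumbent gets 1.
Maximizing over 15, 4, 6, 5, 1, Incumbent chooses E1. Subgame-perfect outcome: (E1, X) with payoffs (15, 15).
Under simultaneous play:
Incumbent's best replies: V→E3; W→E2; X→E1; Y→E2; Z→E3.
Entrant's best replies: E1→X; E2→X; E3→Y; E4→Z; E5→Y.
The unique mutual best reply is (E1, X), giving (15, 15).
Incumbent's commitment gain: 15 − 15 = 0.

0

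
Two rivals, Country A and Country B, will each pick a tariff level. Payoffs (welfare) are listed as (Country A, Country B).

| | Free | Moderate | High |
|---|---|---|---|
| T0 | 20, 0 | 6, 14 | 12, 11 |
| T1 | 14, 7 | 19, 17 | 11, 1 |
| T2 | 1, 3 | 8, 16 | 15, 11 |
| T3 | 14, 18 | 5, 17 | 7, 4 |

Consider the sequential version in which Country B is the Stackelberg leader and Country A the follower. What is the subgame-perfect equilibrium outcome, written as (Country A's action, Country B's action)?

(T1, Moderate)

Backward induction with Country B moving first.
- Free → Country A plays T0 (best of 20, 14, 1, 14); Country B gets 0.
- Moderate → Country A plays T1 (best of 6, 19, 8, 5); Country B gets 17.
- High → Country A plays T2 (best of 12, 11, 15, 7); Country B gets 11.
Country B's induced payoffs are 0, 17, 11, so Country B commits to Moderate. Subgame-perfect outcome: (T1, Moderate) with payoffs (19, 17).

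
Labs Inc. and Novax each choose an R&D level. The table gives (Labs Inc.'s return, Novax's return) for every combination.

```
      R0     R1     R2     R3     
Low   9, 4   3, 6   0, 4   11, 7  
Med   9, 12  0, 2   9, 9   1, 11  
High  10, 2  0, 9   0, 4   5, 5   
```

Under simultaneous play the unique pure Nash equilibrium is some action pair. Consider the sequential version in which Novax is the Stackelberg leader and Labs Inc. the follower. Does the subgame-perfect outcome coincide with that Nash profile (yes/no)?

Labs Inc. best-responds to each possible Novax move:
- R0 → Labs Inc. plays High (best of 9, 9, 10); Novax gets 2.
- R1 → Labs Inc. plays Low (best of 3, 0, 0); Novax gets 6.
- R2 → Labs Inc. plays Med (best of 0, 9, 0); Novax gets 9.
- R3 → Labs Inc. plays Low (best of 11, 1, 5); Novax gets 7.
Novax's induced payoffs are 2, 6, 9, 7, so Novax commits to R2. Subgame-perfect outcome: (Med, R2) with payoffs (9, 9).
Under simultaneous play:
Labs Inc.'s best replies: R0→High; R1→Low; R2→Med; R3→Low.
Novax's best replies: Low→R3; Med→R0; High→R1.
Only (Low, R3) has each player best-responding; Nash payoffs (11, 7).
Sequential outcome (Med, R2) differs from the Nash profile (Low, R3).

no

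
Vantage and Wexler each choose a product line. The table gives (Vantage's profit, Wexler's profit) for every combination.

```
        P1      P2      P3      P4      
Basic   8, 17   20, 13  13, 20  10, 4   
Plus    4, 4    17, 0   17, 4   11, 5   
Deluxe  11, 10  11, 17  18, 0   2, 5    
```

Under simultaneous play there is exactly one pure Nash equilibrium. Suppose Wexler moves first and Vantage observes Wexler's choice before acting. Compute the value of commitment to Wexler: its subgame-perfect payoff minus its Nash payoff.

8

Solve by backward induction (Wexler leads).
- P1: BR = Deluxe, leader payoff 10.
- P2: BR = Basic, leader payoff 13.
- P3: BR = Deluxe, leader payoff 0.
- P4: BR = Plus, leader payoff 5.
Maximizing over 10, 13, 0, 5, Wexler chooses P2. Subgame-perfect outcome: (Basic, P2) with payoffs (20, 13).
For the simultaneous game, intersect best replies.
Vantage's best replies: P1→Deluxe; P2→Basic; P3→Deluxe; P4→Plus.
Wexler's best replies: Basic→P3; Plus→P4; Deluxe→P2.
The unique mutual best reply is (Plus, P4), giving (11, 5).
Wexler's commitment gain: 13 − 5 = 8.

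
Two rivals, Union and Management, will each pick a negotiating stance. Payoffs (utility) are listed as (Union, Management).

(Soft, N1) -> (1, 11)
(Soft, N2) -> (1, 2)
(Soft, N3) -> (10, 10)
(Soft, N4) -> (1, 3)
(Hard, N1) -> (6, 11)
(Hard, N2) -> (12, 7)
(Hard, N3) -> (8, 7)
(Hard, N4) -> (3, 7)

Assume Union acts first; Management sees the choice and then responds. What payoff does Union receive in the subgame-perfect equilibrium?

6

Management best-responds to each possible Union move:
- Soft: Management compares 11, 2, 10, 3 and picks N1; Union would get 1.
- Hard: Management compares 11, 7, 7, 7 and picks N1; Union would get 6.
Union's induced payoffs are 1, 6, so Union commits to Hard. Subgame-perfect outcome: (Hard, N1) with payoffs (6, 11).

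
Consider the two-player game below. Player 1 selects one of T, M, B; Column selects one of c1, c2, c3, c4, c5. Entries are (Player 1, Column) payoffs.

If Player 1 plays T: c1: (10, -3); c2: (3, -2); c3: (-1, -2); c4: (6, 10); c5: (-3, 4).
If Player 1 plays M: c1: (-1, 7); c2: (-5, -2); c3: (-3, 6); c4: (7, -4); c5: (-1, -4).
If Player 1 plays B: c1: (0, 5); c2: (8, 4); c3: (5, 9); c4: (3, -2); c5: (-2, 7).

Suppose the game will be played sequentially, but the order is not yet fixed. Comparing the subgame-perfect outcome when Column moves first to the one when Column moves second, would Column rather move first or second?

If Player 1 leads: Column's best replies are T→c4, M→c1, B→c3; Player 1's induced payoffs 6, -1, 5; outcome (T, c4), payoffs (6, 10).
If Column leads: Player 1's best replies are c1→T, c2→B, c3→B, c4→M, c5→M; Column's induced payoffs -3, 4, 9, -4, -4; outcome (B, c3), payoffs (5, 9).
Column gets 9 moving first and 10 moving second, so Column prefers to move second.

second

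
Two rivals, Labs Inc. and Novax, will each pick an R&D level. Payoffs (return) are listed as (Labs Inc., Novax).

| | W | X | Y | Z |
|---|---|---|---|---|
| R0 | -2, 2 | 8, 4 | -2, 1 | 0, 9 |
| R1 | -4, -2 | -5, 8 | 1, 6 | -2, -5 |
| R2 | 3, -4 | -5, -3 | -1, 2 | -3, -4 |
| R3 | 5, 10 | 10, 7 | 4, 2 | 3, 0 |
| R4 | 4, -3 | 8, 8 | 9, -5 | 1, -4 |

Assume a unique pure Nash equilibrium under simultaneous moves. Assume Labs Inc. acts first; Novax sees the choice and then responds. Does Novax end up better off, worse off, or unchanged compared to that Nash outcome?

worse off

Backward induction with Labs Inc. moving first.
- R0 → Novax plays Z (best of 2, 4, 1, 9); Labs Inc. gets 0.
- R1 → Novax plays X (best of -2, 8, 6, -5); Labs Inc. gets -5.
- R2 → Novax plays Y (best of -4, -3, 2, -4); Labs Inc. gets -1.
- R3 → Novax plays W (best of 10, 7, 2, 0); Labs Inc. gets 5.
- R4 → Novax plays X (best of -3, 8, -5, -4); Labs Inc. gets 8.
Among 0, -5, -1, 5, 8, the best is 8 at R4. Subgame-perfect outcome: (R4, X) with payoffs (8, 8).
For the simultaneous game, intersect best replies.
Labs Inc.'s best replies: W→R3; X→R3; Y→R4; Z→R3.
Novax's best replies: R0→Z; R1→X; R2→Y; R3→W; R4→X.
Only (R3, W) has each player best-responding; Nash payoffs (5, 10).
Novax earns 8 sequentially versus 10 at the Nash outcome: worse off.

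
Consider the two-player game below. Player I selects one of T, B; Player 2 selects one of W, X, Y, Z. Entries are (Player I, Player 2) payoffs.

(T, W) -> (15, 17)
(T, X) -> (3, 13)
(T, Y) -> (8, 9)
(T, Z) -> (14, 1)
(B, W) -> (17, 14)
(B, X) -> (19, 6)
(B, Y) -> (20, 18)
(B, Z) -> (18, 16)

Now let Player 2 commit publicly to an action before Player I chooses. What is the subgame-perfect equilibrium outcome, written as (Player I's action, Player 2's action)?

Backward induction with Player 2 moving first.
- W → Player I plays B (best of 15, 17); Player 2 gets 14.
- X → Player I plays B (best of 3, 19); Player 2 gets 6.
- Y → Player I plays B (best of 8, 20); Player 2 gets 18.
- Z → Player I plays B (best of 14, 18); Player 2 gets 16.
Player 2's induced payoffs are 14, 6, 18, 16, so Player 2 commits to Y. Subgame-perfect outcome: (B, Y) with payoffs (20, 18).

(B, Y)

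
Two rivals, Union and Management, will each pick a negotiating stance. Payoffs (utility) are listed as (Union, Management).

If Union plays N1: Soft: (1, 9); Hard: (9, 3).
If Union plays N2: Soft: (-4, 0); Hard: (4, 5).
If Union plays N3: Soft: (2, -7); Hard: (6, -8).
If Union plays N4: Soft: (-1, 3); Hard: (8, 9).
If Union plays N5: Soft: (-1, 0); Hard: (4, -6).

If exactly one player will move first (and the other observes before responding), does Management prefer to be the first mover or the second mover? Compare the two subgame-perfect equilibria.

If Union leads: Management's best replies are N1→Soft, N2→Hard, N3→Soft, N4→Hard, N5→Soft; Union's induced payoffs 1, 4, 2, 8, -1; outcome (N4, Hard), payoffs (8, 9).
If Management leads: Union's best replies are Soft→N3, Hard→N1; Management's induced payoffs -7, 3; outcome (N1, Hard), payoffs (9, 3).
Management gets 3 moving first and 9 moving second, so Management prefers to move second.

second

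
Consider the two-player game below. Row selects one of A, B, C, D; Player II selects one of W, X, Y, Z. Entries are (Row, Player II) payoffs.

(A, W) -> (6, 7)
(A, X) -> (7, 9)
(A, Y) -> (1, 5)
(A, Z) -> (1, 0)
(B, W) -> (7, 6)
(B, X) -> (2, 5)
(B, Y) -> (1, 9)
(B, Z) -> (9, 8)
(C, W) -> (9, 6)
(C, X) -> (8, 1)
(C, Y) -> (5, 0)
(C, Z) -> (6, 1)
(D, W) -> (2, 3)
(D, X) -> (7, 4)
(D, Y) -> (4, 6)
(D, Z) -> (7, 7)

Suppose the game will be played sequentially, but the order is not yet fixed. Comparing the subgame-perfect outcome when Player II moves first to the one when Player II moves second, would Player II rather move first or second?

first

If Row leads: Player II's best replies are A→X, B→Y, C→W, D→Z; Row's induced payoffs 7, 1, 9, 7; outcome (C, W), payoffs (9, 6).
If Player II leads: Row's best replies are W→C, X→C, Y→C, Z→B; Player II's induced payoffs 6, 1, 0, 8; outcome (B, Z), payoffs (9, 8).
Player II gets 8 moving first and 6 moving second, so Player II prefers to move first.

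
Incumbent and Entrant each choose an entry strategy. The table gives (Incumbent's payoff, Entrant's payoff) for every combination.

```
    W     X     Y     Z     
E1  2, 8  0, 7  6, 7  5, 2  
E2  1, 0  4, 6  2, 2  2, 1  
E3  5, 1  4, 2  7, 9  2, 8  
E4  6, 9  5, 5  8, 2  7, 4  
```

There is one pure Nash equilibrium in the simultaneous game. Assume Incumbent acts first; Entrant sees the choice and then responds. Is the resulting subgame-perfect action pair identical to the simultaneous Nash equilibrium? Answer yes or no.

no

Backward induction with Incumbent moving first.
- E1 → Entrant plays W (best of 8, 7, 7, 2); Incumbent gets 2.
- E2 → Entrant plays X (best of 0, 6, 2, 1); Incumbent gets 4.
- E3 → Entrant plays Y (best of 1, 2, 9, 8); Incumbent gets 7.
- E4 → Entrant plays W (best of 9, 5, 2, 4); Incumbent gets 6.
Maximizing over 2, 4, 7, 6, Incumbent chooses E3. Subgame-perfect outcome: (E3, Y) with payoffs (7, 9).
For the simultaneous game, intersect best replies.
Incumbent's best replies: W→E4; X→E4; Y→E4; Z→E4.
Entrant's best replies: E1→W; E2→X; E3→Y; E4→W.
The unique mutual best reply is (E4, W), giving (6, 9).
Sequential outcome (E3, Y) differs from the Nash profile (E4, W).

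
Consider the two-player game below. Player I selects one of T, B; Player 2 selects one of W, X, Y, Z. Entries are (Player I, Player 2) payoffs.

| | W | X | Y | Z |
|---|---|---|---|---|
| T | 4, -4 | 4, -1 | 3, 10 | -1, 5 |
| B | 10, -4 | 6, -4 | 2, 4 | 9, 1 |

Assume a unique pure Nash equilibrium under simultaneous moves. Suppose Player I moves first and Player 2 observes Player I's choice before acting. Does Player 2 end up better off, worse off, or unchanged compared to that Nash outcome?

Work backward from Player 2's decision.
- T: BR = Y, leader payoff 3.
- B: BR = Y, leader payoff 2.
Among 3, 2, the best is 3 at T. Subgame-perfect outcome: (T, Y) with payoffs (3, 10).
For the simultaneous game, intersect best replies.
Player I's best replies: W→B; X→B; Y→T; Z→B.
Player 2's best replies: T→Y; B→Y.
Only (T, Y) has each player best-responding; Nash payoffs (3, 10).
Player 2 earns 10 sequentially versus 10 at the Nash outcome: unchanged.

unchanged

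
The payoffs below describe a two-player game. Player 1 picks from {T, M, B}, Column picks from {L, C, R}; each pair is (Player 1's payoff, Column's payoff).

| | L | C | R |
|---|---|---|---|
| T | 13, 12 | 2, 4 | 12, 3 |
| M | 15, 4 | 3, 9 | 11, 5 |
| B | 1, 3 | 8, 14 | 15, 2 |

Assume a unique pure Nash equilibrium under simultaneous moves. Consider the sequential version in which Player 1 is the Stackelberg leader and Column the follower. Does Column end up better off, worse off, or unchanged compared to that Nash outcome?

Work backward from Column's decision.
- T: BR = L, leader payoff 13.
- M: BR = C, leader payoff 3.
- B: BR = C, leader payoff 8.
Player 1's induced payoffs are 13, 3, 8, so Player 1 commits to T. Subgame-perfect outcome: (T, L) with payoffs (13, 12).
For the simultaneous game, intersect best replies.
Player 1's best replies: L→M; C→B; R→B.
Column's best replies: T→L; M→C; B→C.
The unique mutual best reply is (B, C), giving (8, 14).
Column earns 12 sequentially versus 14 at the Nash outcome: worse off.

worse off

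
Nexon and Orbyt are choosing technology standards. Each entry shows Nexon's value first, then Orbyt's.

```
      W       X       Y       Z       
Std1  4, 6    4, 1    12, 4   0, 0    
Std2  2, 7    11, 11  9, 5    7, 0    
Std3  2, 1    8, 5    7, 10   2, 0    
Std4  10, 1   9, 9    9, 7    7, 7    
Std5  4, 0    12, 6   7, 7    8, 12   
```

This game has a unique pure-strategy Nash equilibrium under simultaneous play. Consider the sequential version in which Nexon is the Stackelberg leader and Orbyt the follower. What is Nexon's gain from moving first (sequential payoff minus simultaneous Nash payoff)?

Work backward from Orbyt's decision.
- Std1 → Orbyt plays W (best of 6, 1, 4, 0); Nexon gets 4.
- Std2 → Orbyt plays X (best of 7, 11, 5, 0); Nexon gets 11.
- Std3 → Orbyt plays Y (best of 1, 5, 10, 0); Nexon gets 7.
- Std4 → Orbyt plays X (best of 1, 9, 7, 7); Nexon gets 9.
- Std5 → Orbyt plays Z (best of 0, 6, 7, 12); Nexon gets 8.
Among 4, 11, 7, 9, 8, the best is 11 at Std2. Subgame-perfect outcome: (Std2, X) with payoffs (11, 11).
Now find the simultaneous Nash equilibrium.
Nexon's best replies: W→Std4; X→Std5; Y→Std1; Z→Std5.
Orbyt's best replies: Std1→W; Std2→X; Std3→Y; Std4→X; Std5→Z.
Only (Std5, Z) has each player best-responding; Nash payoffs (8, 12).
Nexon's commitment gain: 11 − 8 = 3.

3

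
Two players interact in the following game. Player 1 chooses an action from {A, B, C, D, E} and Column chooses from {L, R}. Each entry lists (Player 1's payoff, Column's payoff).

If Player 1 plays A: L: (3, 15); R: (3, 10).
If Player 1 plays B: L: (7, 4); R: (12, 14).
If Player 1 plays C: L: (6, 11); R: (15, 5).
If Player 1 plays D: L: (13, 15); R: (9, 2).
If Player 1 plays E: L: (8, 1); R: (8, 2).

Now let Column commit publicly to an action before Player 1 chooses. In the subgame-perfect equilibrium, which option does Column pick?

Work backward from Player 1's decision.
- L: Player 1 compares 3, 7, 6, 13, 8 and picks D; Column would get 15.
- R: Player 1 compares 3, 12, 15, 9, 8 and picks C; Column would get 5.
Among 15, 5, the best is 15 at L. Subgame-perfect outcome: (D, L) with payoffs (13, 15).

L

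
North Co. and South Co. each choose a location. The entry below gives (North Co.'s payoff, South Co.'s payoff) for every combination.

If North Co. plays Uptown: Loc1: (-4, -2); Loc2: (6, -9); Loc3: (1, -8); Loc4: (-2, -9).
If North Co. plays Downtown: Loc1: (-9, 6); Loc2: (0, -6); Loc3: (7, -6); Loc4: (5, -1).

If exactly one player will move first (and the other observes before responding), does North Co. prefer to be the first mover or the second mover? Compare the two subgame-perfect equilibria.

second

If North Co. leads: South Co.'s best replies are Uptown→Loc1, Downtown→Loc1; North Co.'s induced payoffs -4, -9; outcome (Uptown, Loc1), payoffs (-4, -2).
If South Co. leads: North Co.'s best replies are Loc1→Uptown, Loc2→Uptown, Loc3→Downtown, Loc4→Downtown; South Co.'s induced payoffs -2, -9, -6, -1; outcome (Downtown, Loc4), payoffs (5, -1).
North Co. gets -4 moving first and 5 moving second, so North Co. prefers to move second.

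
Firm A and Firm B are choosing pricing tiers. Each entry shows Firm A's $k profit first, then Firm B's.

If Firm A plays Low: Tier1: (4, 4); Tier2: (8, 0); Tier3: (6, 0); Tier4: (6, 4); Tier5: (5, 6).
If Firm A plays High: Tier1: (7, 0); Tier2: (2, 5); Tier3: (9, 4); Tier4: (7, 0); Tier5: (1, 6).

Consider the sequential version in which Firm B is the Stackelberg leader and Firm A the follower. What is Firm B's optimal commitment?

Firm A best-responds to each possible Firm B move:
- Tier1 → Firm A plays High (best of 4, 7); Firm B gets 0.
- Tier2 → Firm A plays Low (best of 8, 2); Firm B gets 0.
- Tier3 → Firm A plays High (best of 6, 9); Firm B gets 4.
- Tier4 → Firm A plays High (best of 6, 7); Firm B gets 0.
- Tier5 → Firm A plays Low (best of 5, 1); Firm B gets 6.
Firm B's induced payoffs are 0, 0, 4, 0, 6, so Firm B commits to Tier5. Subgame-perfect outcome: (Low, Tier5) with payoffs (5, 6).

Tier5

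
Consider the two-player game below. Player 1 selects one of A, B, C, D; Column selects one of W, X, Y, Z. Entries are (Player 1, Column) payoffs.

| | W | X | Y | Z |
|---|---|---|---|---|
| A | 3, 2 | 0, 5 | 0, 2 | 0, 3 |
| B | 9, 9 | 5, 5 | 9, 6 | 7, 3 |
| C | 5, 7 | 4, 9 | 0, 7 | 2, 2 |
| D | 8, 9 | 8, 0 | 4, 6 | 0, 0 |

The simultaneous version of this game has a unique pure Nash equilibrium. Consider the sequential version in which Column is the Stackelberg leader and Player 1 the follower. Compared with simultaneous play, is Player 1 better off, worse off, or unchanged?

Player 1 best-responds to each possible Column move:
- W: Player 1 compares 3, 9, 5, 8 and picks B; Column would get 9.
- X: Player 1 compares 0, 5, 4, 8 and picks D; Column would get 0.
- Y: Player 1 compares 0, 9, 0, 4 and picks B; Column would get 6.
- Z: Player 1 compares 0, 7, 2, 0 and picks B; Column would get 3.
Among 9, 0, 6, 3, the best is 9 at W. Subgame-perfect outcome: (B, W) with payoffs (9, 9).
Under simultaneous play:
Player 1's best replies: W→B; X→D; Y→B; Z→B.
Column's best replies: A→X; B→W; C→X; D→W.
The unique mutual best reply is (B, W), giving (9, 9).
Player 1 earns 9 sequentially versus 9 at the Nash outcome: unchanged.

unchanged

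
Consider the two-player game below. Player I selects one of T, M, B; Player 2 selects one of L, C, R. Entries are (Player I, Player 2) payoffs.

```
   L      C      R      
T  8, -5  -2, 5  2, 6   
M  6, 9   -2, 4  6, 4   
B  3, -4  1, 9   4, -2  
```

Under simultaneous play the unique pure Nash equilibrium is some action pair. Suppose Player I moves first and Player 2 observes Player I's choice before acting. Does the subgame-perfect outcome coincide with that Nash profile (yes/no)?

no

Player 2 best-responds to each possible Player I move:
- T: BR = R, leader payoff 2.
- M: BR = L, leader payoff 6.
- B: BR = C, leader payoff 1.
Player I's induced payoffs are 2, 6, 1, so Player I commits to M. Subgame-perfect outcome: (M, L) with payoffs (6, 9).
Under simultaneous play:
Player I's best replies: L→T; C→B; R→M.
Player 2's best replies: T→R; M→L; B→C.
Only (B, C) has each player best-responding; Nash payoffs (1, 9).
Sequential outcome (M, L) differs from the Nash profile (B, C).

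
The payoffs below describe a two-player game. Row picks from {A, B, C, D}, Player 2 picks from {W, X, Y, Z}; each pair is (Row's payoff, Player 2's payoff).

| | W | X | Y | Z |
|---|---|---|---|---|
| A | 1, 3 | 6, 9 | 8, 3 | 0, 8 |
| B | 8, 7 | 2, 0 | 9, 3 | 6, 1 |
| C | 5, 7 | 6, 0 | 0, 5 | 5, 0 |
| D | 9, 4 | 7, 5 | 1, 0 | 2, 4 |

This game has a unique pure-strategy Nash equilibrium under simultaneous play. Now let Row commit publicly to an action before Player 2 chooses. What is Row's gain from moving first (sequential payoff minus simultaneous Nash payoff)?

1

Solve by backward induction (Row leads).
- A: BR = X, leader payoff 6.
- B: BR = W, leader payoff 8.
- C: BR = W, leader payoff 5.
- D: BR = X, leader payoff 7.
Maximizing over 6, 8, 5, 7, Row chooses B. Subgame-perfect outcome: (B, W) with payoffs (8, 7).
Now find the simultaneous Nash equilibrium.
Row's best replies: W→D; X→D; Y→B; Z→B.
Player 2's best replies: A→X; B→W; C→W; D→X.
The unique mutual best reply is (D, X), giving (7, 5).
Row's commitment gain: 8 − 7 = 1.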